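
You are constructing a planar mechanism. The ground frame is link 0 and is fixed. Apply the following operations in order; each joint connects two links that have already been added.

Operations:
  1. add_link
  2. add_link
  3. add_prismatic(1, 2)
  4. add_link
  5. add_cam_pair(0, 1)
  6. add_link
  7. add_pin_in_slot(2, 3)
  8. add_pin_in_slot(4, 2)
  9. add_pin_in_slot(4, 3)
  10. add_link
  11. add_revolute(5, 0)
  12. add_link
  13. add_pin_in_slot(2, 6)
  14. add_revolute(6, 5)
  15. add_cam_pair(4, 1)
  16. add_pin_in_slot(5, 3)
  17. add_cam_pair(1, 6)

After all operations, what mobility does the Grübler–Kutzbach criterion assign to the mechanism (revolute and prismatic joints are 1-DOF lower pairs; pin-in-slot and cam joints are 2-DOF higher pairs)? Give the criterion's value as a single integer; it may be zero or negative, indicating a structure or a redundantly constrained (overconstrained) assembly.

M = 4

(L,J1,J2)=(1,0,0); link0 fixed
link1: (2,0,0)
link2: (3,0,0)
P 1-2 [J1]: (3,1,0)
link3: (4,1,0)
C 0-1 [J2]: (4,1,1)
link4: (5,1,1)
PS 2-3 [J2]: (5,1,2)
PS 4-2 [J2]: (5,1,3)
PS 4-3 [J2]: (5,1,4)
link5: (6,1,4)
R 5-0 [J1]: (6,2,4)
link6: (7,2,4)
PS 2-6 [J2]: (7,2,5)
R 6-5 [J1]: (7,3,5)
C 4-1 [J2]: (7,3,6)
PS 5-3 [J2]: (7,3,7)
C 1-6 [J2]: (7,3,8)
Grübler: 3·6 − 2·3 − 8 = 4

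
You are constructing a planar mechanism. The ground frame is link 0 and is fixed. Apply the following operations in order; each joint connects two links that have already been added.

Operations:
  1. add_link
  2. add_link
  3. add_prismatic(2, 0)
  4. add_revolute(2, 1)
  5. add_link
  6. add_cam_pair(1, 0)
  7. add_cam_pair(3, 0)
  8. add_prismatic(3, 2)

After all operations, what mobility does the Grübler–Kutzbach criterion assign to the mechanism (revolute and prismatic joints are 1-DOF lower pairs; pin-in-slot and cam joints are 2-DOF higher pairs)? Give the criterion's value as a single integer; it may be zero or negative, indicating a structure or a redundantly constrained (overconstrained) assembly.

(L,J1,J2)=(1,0,0); link0 fixed
link1: (2,0,0)
link2: (3,0,0)
P 2-0 [J1]: (3,1,0)
R 2-1 [J1]: (3,2,0)
link3: (4,2,0)
C 1-0 [J2]: (4,2,1)
C 3-0 [J2]: (4,2,2)
P 3-2 [J1]: (4,3,2)
Grübler: 3·3 − 2·3 − 2 = 1

M = 1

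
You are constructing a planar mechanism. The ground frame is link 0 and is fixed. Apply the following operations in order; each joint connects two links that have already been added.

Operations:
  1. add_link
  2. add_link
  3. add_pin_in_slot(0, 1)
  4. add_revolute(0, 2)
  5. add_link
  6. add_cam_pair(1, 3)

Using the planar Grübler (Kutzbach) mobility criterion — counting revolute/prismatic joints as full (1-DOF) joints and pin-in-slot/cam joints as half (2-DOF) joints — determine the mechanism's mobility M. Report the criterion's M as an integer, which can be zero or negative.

M = 5

L=1 J1=0 J2=0
add link → L=2 J1=0 J2=0
add link → L=3 J1=0 J2=0
PS@0,1 dof=2 J2 → L=3 J1=0 J2=1
R@0,2 dof=1 J1 → L=3 J1=1 J2=1
add link → L=4 J1=1 J2=1
C@1,3 dof=2 J2 → L=4 J1=1 J2=2
M=3(L−1)−2J1−J2=3·3−2·1−2=5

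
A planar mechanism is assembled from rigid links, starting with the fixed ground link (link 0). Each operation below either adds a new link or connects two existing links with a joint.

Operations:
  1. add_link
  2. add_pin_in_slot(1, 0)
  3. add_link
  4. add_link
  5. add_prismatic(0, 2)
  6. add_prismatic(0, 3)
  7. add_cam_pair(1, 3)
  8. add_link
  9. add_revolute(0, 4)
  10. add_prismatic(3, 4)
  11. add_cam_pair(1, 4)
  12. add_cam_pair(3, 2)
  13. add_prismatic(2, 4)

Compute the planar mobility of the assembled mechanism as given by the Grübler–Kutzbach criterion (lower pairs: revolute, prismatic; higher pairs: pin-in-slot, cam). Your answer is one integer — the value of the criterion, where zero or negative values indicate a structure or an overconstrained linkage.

L=1 J1=0 J2=0
add link → L=2 J1=0 J2=0
PS@1,0 dof=2 J2 → L=2 J1=0 J2=1
add link → L=3 J1=0 J2=1
add link → L=4 J1=0 J2=1
P@0,2 dof=1 J1 → L=4 J1=1 J2=1
P@0,3 dof=1 J1 → L=4 J1=2 J2=1
C@1,3 dof=2 J2 → L=4 J1=2 J2=2
add link → L=5 J1=2 J2=2
R@0,4 dof=1 J1 → L=5 J1=3 J2=2
P@3,4 dof=1 J1 → L=5 J1=4 J2=2
C@1,4 dof=2 J2 → L=5 J1=4 J2=3
C@3,2 dof=2 J2 → L=5 J1=4 J2=4
P@2,4 dof=1 J1 → L=5 J1=5 J2=4
M=3(L−1)−2J1−J2=3·4−2·5−4=-2

M = -2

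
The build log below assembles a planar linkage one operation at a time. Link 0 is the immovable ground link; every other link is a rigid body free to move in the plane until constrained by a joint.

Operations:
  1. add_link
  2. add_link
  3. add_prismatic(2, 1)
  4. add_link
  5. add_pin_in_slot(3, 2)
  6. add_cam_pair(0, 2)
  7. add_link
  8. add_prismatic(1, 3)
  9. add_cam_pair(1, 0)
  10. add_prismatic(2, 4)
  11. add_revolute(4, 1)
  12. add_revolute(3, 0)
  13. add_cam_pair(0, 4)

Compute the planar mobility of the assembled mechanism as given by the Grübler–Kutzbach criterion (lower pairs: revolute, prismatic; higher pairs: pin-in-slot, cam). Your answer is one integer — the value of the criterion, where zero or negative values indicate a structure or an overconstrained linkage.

link 0 = ground. State L|J1|J2 = 1|0|0
+link1  2|0|0
+link2  3|0|0
P(2,1) f=1→J1  3|1|0
+link3  4|1|0
PS(3,2) f=2→J2  4|1|1
C(0,2) f=2→J2  4|1|2
+link4  5|1|2
P(1,3) f=1→J1  5|2|2
C(1,0) f=2→J2  5|2|3
P(2,4) f=1→J1  5|3|3
R(4,1) f=1→J1  5|4|3
R(3,0) f=1→J1  5|5|3
C(0,4) f=2→J2  5|5|4
M = 3(5−1)−2·5−4 = 12−10−4 = -2

M = -2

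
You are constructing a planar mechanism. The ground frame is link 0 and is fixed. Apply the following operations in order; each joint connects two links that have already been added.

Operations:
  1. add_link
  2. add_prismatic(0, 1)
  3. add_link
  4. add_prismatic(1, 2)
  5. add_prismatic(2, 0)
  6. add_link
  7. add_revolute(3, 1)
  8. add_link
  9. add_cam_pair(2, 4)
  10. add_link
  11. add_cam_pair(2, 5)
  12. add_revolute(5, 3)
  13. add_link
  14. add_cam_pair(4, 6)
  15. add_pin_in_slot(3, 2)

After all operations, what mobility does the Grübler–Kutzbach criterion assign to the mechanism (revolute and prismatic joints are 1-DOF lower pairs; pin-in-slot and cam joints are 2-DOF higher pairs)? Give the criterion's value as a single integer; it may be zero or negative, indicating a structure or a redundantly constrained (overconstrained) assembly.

M = 4

ground; <1,0,0>
#1 <2,0,0>
P:0↔1 J1 <2,1,0>
#2 <3,1,0>
P:1↔2 J1 <3,2,0>
P:2↔0 J1 <3,3,0>
#3 <4,3,0>
R:3↔1 J1 <4,4,0>
#4 <5,4,0>
C:2↔4 J2 <5,4,1>
#5 <6,4,1>
C:2↔5 J2 <6,4,2>
R:5↔3 J1 <6,5,2>
#6 <7,5,2>
C:4↔6 J2 <7,5,3>
PS:3↔2 J2 <7,5,4>
3×6 − 2×5 − 1×4 = 4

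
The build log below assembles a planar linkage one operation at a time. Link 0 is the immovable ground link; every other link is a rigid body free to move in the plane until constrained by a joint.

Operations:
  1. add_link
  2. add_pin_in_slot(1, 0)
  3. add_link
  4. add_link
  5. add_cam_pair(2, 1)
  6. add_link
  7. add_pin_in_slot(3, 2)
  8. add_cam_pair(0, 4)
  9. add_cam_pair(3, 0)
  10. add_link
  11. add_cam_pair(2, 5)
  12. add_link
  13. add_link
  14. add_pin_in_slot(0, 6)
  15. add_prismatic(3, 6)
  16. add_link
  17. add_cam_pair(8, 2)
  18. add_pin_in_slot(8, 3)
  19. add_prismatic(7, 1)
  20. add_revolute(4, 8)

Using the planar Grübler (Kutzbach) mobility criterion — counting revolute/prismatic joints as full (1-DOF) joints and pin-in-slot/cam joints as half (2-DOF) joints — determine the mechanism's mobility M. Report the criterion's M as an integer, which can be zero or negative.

M = 9

L=1 J1=0 J2=0
add link → L=2 J1=0 J2=0
PS@1,0 dof=2 J2 → L=2 J1=0 J2=1
add link → L=3 J1=0 J2=1
add link → L=4 J1=0 J2=1
C@2,1 dof=2 J2 → L=4 J1=0 J2=2
add link → L=5 J1=0 J2=2
PS@3,2 dof=2 J2 → L=5 J1=0 J2=3
C@0,4 dof=2 J2 → L=5 J1=0 J2=4
C@3,0 dof=2 J2 → L=5 J1=0 J2=5
add link → L=6 J1=0 J2=5
C@2,5 dof=2 J2 → L=6 J1=0 J2=6
add link → L=7 J1=0 J2=6
add link → L=8 J1=0 J2=6
PS@0,6 dof=2 J2 → L=8 J1=0 J2=7
P@3,6 dof=1 J1 → L=8 J1=1 J2=7
add link → L=9 J1=1 J2=7
C@8,2 dof=2 J2 → L=9 J1=1 J2=8
PS@8,3 dof=2 J2 → L=9 J1=1 J2=9
P@7,1 dof=1 J1 → L=9 J1=2 J2=9
R@4,8 dof=1 J1 → L=9 J1=3 J2=9
M=3(L−1)−2J1−J2=3·8−2·3−9=9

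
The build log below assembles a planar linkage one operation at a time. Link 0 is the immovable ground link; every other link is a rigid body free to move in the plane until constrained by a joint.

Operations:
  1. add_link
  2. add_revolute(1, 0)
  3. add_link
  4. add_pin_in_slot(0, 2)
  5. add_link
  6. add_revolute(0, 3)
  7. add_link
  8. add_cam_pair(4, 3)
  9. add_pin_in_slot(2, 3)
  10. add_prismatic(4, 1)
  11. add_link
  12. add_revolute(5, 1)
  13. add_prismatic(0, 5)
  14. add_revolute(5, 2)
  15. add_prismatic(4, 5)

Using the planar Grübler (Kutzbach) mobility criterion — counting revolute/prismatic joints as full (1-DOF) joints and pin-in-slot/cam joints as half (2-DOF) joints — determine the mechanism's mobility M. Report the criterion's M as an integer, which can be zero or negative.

(L,J1,J2)=(1,0,0); link0 fixed
link1: (2,0,0)
R 1-0 [J1]: (2,1,0)
link2: (3,1,0)
PS 0-2 [J2]: (3,1,1)
link3: (4,1,1)
R 0-3 [J1]: (4,2,1)
link4: (5,2,1)
C 4-3 [J2]: (5,2,2)
PS 2-3 [J2]: (5,2,3)
P 4-1 [J1]: (5,3,3)
link5: (6,3,3)
R 5-1 [J1]: (6,4,3)
P 0-5 [J1]: (6,5,3)
R 5-2 [J1]: (6,6,3)
P 4-5 [J1]: (6,7,3)
Grübler: 3·5 − 2·7 − 3 = -2

M = -2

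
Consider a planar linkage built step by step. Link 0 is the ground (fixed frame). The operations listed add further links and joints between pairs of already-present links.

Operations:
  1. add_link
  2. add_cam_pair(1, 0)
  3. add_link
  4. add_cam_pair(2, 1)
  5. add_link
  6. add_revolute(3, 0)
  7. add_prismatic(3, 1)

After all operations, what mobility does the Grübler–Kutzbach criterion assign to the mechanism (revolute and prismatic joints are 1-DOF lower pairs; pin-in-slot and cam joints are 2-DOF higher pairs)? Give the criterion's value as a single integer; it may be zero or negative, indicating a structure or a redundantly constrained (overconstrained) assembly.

ground; <1,0,0>
#1 <2,0,0>
C:1↔0 J2 <2,0,1>
#2 <3,0,1>
C:2↔1 J2 <3,0,2>
#3 <4,0,2>
R:3↔0 J1 <4,1,2>
P:3↔1 J1 <4,2,2>
3×3 − 2×2 − 1×2 = 3

M = 3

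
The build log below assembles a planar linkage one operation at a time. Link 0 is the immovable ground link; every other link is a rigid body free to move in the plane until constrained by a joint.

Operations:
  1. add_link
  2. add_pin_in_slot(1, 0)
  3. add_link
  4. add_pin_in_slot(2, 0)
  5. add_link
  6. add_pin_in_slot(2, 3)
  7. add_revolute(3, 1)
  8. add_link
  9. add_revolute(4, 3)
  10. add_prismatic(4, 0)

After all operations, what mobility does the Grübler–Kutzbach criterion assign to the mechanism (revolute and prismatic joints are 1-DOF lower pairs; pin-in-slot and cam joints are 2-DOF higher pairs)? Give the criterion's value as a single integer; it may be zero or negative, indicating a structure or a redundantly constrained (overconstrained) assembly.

M = 3

link 0 = ground. State L|J1|J2 = 1|0|0
+link1  2|0|0
PS(1,0) f=2→J2  2|0|1
+link2  3|0|1
PS(2,0) f=2→J2  3|0|2
+link3  4|0|2
PS(2,3) f=2→J2  4|0|3
R(3,1) f=1→J1  4|1|3
+link4  5|1|3
R(4,3) f=1→J1  5|2|3
P(4,0) f=1→J1  5|3|3
M = 3(5−1)−2·3−3 = 12−6−3 = 3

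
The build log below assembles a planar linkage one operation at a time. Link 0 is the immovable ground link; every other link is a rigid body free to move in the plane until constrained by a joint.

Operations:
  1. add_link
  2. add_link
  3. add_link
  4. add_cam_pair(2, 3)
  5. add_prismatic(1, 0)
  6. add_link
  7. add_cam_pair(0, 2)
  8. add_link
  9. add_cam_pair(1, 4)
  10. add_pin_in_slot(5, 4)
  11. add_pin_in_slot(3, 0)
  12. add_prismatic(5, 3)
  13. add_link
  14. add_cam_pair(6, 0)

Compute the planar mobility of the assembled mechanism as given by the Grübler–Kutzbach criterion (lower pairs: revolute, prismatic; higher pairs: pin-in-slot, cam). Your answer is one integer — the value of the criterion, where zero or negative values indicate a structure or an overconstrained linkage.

link 0 = ground. State L|J1|J2 = 1|0|0
+link1  2|0|0
+link2  3|0|0
+link3  4|0|0
C(2,3) f=2→J2  4|0|1
P(1,0) f=1→J1  4|1|1
+link4  5|1|1
C(0,2) f=2→J2  5|1|2
+link5  6|1|2
C(1,4) f=2→J2  6|1|3
PS(5,4) f=2→J2  6|1|4
PS(3,0) f=2→J2  6|1|5
P(5,3) f=1→J1  6|2|5
+link6  7|2|5
C(6,0) f=2→J2  7|2|6
M = 3(7−1)−2·2−6 = 18−4−6 = 8

M = 8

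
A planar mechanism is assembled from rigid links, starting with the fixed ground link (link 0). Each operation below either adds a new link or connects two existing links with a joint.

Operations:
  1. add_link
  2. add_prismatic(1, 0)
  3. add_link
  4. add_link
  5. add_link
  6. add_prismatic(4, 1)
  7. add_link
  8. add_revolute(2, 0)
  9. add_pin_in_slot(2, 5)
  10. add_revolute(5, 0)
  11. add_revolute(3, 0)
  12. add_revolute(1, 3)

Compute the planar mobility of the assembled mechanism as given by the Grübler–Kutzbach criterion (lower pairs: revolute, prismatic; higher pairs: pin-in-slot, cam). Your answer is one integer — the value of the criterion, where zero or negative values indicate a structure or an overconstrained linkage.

ground; <1,0,0>
#1 <2,0,0>
P:1↔0 J1 <2,1,0>
#2 <3,1,0>
#3 <4,1,0>
#4 <5,1,0>
P:4↔1 J1 <5,2,0>
#5 <6,2,0>
R:2↔0 J1 <6,3,0>
PS:2↔5 J2 <6,3,1>
R:5↔0 J1 <6,4,1>
R:3↔0 J1 <6,5,1>
R:1↔3 J1 <6,6,1>
3×5 − 2×6 − 1×1 = 2

M = 2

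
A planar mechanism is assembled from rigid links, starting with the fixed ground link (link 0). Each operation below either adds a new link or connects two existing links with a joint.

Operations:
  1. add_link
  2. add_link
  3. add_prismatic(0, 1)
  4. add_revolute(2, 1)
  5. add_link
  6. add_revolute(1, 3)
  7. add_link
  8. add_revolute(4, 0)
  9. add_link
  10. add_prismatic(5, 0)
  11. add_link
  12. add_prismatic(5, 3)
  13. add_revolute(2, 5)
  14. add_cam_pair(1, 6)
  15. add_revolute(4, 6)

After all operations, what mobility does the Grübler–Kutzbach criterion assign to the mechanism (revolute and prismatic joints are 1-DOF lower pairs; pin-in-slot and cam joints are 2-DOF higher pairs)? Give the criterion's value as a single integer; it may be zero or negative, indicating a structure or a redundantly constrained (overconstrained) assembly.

(L,J1,J2)=(1,0,0); link0 fixed
link1: (2,0,0)
link2: (3,0,0)
P 0-1 [J1]: (3,1,0)
R 2-1 [J1]: (3,2,0)
link3: (4,2,0)
R 1-3 [J1]: (4,3,0)
link4: (5,3,0)
R 4-0 [J1]: (5,4,0)
link5: (6,4,0)
P 5-0 [J1]: (6,5,0)
link6: (7,5,0)
P 5-3 [J1]: (7,6,0)
R 2-5 [J1]: (7,7,0)
C 1-6 [J2]: (7,7,1)
R 4-6 [J1]: (7,8,1)
Grübler: 3·6 − 2·8 − 1 = 1

M = 1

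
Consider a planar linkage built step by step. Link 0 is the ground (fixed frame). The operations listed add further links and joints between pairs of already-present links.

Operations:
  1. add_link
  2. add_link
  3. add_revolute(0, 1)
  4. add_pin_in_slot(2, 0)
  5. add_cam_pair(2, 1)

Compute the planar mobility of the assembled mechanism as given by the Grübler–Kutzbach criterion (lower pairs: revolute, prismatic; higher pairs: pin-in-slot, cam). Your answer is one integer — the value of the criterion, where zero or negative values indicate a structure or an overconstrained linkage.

(L,J1,J2)=(1,0,0); link0 fixed
link1: (2,0,0)
link2: (3,0,0)
R 0-1 [J1]: (3,1,0)
PS 2-0 [J2]: (3,1,1)
C 2-1 [J2]: (3,1,2)
Grübler: 3·2 − 2·1 − 2 = 2

M = 2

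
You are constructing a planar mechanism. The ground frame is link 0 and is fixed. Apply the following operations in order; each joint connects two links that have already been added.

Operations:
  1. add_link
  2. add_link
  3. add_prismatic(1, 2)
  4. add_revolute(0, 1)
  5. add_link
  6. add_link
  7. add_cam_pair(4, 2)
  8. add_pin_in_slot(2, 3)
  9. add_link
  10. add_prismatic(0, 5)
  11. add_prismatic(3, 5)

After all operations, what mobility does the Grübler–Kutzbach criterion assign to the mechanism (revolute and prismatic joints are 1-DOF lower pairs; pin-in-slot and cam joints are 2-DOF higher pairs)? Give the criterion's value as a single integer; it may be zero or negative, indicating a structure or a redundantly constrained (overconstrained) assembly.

M = 5

link 0 = ground. State L|J1|J2 = 1|0|0
+link1  2|0|0
+link2  3|0|0
P(1,2) f=1→J1  3|1|0
R(0,1) f=1→J1  3|2|0
+link3  4|2|0
+link4  5|2|0
C(4,2) f=2→J2  5|2|1
PS(2,3) f=2→J2  5|2|2
+link5  6|2|2
P(0,5) f=1→J1  6|3|2
P(3,5) f=1→J1  6|4|2
M = 3(6−1)−2·4−2 = 15−8−2 = 5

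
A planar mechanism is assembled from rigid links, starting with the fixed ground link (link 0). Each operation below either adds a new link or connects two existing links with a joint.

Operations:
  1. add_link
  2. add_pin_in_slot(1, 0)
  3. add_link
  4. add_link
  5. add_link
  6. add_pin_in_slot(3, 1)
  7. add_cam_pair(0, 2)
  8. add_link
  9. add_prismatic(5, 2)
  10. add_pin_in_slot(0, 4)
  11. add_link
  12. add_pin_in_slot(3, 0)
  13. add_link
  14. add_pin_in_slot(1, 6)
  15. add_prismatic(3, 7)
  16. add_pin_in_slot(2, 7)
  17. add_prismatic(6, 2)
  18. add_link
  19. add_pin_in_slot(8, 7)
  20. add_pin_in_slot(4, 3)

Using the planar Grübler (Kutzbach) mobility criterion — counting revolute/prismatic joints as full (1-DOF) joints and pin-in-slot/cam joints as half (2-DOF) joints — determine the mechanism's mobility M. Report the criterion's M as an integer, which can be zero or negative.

[1;0;0] (link 0 is ground)
L+ [2;0;0]
PS(1,0)∈J2 [2;0;1]
L+ [3;0;1]
L+ [4;0;1]
L+ [5;0;1]
PS(3,1)∈J2 [5;0;2]
C(0,2)∈J2 [5;0;3]
L+ [6;0;3]
P(5,2)∈J1 [6;1;3]
PS(0,4)∈J2 [6;1;4]
L+ [7;1;4]
PS(3,0)∈J2 [7;1;5]
L+ [8;1;5]
PS(1,6)∈J2 [8;1;6]
P(3,7)∈J1 [8;2;6]
PS(2,7)∈J2 [8;2;7]
P(6,2)∈J1 [8;3;7]
L+ [9;3;7]
PS(8,7)∈J2 [9;3;8]
PS(4,3)∈J2 [9;3;9]
mobility = 24 − 6 − 9 = 9

M = 9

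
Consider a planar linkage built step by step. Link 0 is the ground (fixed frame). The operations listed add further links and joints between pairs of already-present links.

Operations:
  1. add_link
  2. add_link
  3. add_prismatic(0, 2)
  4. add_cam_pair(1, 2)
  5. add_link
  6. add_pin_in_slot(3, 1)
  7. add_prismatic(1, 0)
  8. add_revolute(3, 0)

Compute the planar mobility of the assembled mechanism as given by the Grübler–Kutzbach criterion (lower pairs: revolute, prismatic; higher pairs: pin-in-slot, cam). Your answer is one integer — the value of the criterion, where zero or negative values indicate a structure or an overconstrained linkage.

M = 1

[1;0;0] (link 0 is ground)
L+ [2;0;0]
L+ [3;0;0]
P(0,2)∈J1 [3;1;0]
C(1,2)∈J2 [3;1;1]
L+ [4;1;1]
PS(3,1)∈J2 [4;1;2]
P(1,0)∈J1 [4;2;2]
R(3,0)∈J1 [4;3;2]
mobility = 9 − 6 − 2 = 1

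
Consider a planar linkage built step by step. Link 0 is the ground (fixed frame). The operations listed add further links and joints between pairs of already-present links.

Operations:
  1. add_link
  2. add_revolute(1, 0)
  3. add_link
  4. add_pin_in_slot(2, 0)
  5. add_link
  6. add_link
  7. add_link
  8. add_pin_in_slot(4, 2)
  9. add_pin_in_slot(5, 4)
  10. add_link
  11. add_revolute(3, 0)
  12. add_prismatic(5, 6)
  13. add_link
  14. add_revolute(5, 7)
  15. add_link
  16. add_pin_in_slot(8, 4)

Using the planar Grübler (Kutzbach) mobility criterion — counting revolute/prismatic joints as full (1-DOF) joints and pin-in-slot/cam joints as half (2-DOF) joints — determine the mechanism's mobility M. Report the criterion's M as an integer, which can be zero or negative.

M = 12

link 0 = ground. State L|J1|J2 = 1|0|0
+link1  2|0|0
R(1,0) f=1→J1  2|1|0
+link2  3|1|0
PS(2,0) f=2→J2  3|1|1
+link3  4|1|1
+link4  5|1|1
+link5  6|1|1
PS(4,2) f=2→J2  6|1|2
PS(5,4) f=2→J2  6|1|3
+link6  7|1|3
R(3,0) f=1→J1  7|2|3
P(5,6) f=1→J1  7|3|3
+link7  8|3|3
R(5,7) f=1→J1  8|4|3
+link8  9|4|3
PS(8,4) f=2→J2  9|4|4
M = 3(9−1)−2·4−4 = 24−8−4 = 12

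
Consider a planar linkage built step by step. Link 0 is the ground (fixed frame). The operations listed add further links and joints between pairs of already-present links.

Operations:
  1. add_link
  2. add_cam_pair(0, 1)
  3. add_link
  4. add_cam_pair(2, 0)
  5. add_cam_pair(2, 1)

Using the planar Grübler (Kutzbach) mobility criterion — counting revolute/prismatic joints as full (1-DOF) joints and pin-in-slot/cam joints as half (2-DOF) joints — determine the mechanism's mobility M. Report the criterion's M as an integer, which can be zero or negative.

M = 3

(L,J1,J2)=(1,0,0); link0 fixed
link1: (2,0,0)
C 0-1 [J2]: (2,0,1)
link2: (3,0,1)
C 2-0 [J2]: (3,0,2)
C 2-1 [J2]: (3,0,3)
Grübler: 3·2 − 2·0 − 3 = 3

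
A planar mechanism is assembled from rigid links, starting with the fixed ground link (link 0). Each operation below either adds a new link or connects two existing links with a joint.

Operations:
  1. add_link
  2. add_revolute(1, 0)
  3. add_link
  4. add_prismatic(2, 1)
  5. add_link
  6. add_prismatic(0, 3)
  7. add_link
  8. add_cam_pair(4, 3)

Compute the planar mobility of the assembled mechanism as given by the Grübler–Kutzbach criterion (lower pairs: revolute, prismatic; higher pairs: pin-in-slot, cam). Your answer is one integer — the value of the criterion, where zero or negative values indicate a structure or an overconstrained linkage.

M = 5

[1;0;0] (link 0 is ground)
L+ [2;0;0]
R(1,0)∈J1 [2;1;0]
L+ [3;1;0]
P(2,1)∈J1 [3;2;0]
L+ [4;2;0]
P(0,3)∈J1 [4;3;0]
L+ [5;3;0]
C(4,3)∈J2 [5;3;1]
mobility = 12 − 6 − 1 = 5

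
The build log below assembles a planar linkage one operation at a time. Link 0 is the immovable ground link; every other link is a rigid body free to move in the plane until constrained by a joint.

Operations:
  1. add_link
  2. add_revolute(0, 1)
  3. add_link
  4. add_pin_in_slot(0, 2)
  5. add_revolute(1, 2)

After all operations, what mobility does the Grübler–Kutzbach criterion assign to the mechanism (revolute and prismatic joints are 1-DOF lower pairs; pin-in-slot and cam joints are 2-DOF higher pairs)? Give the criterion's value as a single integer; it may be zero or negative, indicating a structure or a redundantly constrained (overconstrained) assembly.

M = 1

ground; <1,0,0>
#1 <2,0,0>
R:0↔1 J1 <2,1,0>
#2 <3,1,0>
PS:0↔2 J2 <3,1,1>
R:1↔2 J1 <3,2,1>
3×2 − 2×2 − 1×1 = 1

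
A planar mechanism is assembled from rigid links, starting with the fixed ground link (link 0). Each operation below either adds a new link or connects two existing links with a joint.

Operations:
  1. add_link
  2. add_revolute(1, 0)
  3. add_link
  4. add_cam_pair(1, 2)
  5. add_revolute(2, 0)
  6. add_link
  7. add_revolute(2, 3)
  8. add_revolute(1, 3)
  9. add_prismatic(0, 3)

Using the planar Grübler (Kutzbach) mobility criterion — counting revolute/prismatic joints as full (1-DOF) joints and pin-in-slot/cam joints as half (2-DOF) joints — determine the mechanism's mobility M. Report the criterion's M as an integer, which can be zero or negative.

[1;0;0] (link 0 is ground)
L+ [2;0;0]
R(1,0)∈J1 [2;1;0]
L+ [3;1;0]
C(1,2)∈J2 [3;1;1]
R(2,0)∈J1 [3;2;1]
L+ [4;2;1]
R(2,3)∈J1 [4;3;1]
R(1,3)∈J1 [4;4;1]
P(0,3)∈J1 [4;5;1]
mobility = 9 − 10 − 1 = -2

M = -2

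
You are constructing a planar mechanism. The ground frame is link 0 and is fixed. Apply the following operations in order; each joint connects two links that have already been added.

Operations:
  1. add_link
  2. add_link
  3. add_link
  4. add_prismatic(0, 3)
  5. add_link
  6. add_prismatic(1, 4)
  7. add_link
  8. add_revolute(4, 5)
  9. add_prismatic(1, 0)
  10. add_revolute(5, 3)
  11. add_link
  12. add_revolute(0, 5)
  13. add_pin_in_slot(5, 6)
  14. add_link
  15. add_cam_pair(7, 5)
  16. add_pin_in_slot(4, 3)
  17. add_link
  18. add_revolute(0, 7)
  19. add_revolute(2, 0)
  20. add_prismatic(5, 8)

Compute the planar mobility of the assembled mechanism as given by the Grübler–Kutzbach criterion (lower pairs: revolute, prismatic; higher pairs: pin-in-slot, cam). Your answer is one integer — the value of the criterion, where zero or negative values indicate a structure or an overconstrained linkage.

M = 3

ground; <1,0,0>
#1 <2,0,0>
#2 <3,0,0>
#3 <4,0,0>
P:0↔3 J1 <4,1,0>
#4 <5,1,0>
P:1↔4 J1 <5,2,0>
#5 <6,2,0>
R:4↔5 J1 <6,3,0>
P:1↔0 J1 <6,4,0>
R:5↔3 J1 <6,5,0>
#6 <7,5,0>
R:0↔5 J1 <7,6,0>
PS:5↔6 J2 <7,6,1>
#7 <8,6,1>
C:7↔5 J2 <8,6,2>
PS:4↔3 J2 <8,6,3>
#8 <9,6,3>
R:0↔7 J1 <9,7,3>
R:2↔0 J1 <9,8,3>
P:5↔8 J1 <9,9,3>
3×8 − 2×9 − 1×3 = 3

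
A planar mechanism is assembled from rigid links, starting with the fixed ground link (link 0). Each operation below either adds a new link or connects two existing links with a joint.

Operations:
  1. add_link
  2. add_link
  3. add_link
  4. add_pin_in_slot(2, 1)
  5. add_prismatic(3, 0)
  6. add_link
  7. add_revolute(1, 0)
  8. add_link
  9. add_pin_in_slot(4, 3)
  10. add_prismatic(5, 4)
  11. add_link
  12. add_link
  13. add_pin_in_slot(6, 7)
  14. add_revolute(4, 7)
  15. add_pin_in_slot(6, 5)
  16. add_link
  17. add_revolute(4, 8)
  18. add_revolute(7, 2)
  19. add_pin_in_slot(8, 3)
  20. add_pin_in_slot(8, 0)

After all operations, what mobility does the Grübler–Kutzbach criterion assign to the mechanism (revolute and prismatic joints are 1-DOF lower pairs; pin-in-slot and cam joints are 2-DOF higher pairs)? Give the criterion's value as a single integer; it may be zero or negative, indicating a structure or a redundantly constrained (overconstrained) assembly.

M = 6

link 0 = ground. State L|J1|J2 = 1|0|0
+link1  2|0|0
+link2  3|0|0
+link3  4|0|0
PS(2,1) f=2→J2  4|0|1
P(3,0) f=1→J1  4|1|1
+link4  5|1|1
R(1,0) f=1→J1  5|2|1
+link5  6|2|1
PS(4,3) f=2→J2  6|2|2
P(5,4) f=1→J1  6|3|2
+link6  7|3|2
+link7  8|3|2
PS(6,7) f=2→J2  8|3|3
R(4,7) f=1→J1  8|4|3
PS(6,5) f=2→J2  8|4|4
+link8  9|4|4
R(4,8) f=1→J1  9|5|4
R(7,2) f=1→J1  9|6|4
PS(8,3) f=2→J2  9|6|5
PS(8,0) f=2→J2  9|6|6
M = 3(9−1)−2·6−6 = 24−12−6 = 6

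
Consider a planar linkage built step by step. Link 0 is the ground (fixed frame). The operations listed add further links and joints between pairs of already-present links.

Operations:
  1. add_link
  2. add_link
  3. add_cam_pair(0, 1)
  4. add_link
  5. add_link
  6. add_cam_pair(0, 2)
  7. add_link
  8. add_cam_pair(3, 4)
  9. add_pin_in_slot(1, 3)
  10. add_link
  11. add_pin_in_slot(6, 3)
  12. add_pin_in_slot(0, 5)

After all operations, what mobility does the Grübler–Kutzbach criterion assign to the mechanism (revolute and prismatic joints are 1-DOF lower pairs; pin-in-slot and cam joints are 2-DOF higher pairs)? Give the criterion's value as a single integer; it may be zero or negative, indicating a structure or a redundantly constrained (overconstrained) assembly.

M = 12

link 0 = ground. State L|J1|J2 = 1|0|0
+link1  2|0|0
+link2  3|0|0
C(0,1) f=2→J2  3|0|1
+link3  4|0|1
+link4  5|0|1
C(0,2) f=2→J2  5|0|2
+link5  6|0|2
C(3,4) f=2→J2  6|0|3
PS(1,3) f=2→J2  6|0|4
+link6  7|0|4
PS(6,3) f=2→J2  7|0|5
PS(0,5) f=2→J2  7|0|6
M = 3(7−1)−2·0−6 = 18−0−6 = 12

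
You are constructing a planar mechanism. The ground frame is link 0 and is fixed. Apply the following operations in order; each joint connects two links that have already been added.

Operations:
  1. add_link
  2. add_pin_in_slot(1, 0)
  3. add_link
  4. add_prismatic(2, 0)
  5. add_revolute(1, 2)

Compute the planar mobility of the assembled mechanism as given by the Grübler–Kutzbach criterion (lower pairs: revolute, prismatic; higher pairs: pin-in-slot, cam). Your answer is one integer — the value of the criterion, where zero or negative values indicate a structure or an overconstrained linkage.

M = 1

ground; <1,0,0>
#1 <2,0,0>
PS:1↔0 J2 <2,0,1>
#2 <3,0,1>
P:2↔0 J1 <3,1,1>
R:1↔2 J1 <3,2,1>
3×2 − 2×2 − 1×1 = 1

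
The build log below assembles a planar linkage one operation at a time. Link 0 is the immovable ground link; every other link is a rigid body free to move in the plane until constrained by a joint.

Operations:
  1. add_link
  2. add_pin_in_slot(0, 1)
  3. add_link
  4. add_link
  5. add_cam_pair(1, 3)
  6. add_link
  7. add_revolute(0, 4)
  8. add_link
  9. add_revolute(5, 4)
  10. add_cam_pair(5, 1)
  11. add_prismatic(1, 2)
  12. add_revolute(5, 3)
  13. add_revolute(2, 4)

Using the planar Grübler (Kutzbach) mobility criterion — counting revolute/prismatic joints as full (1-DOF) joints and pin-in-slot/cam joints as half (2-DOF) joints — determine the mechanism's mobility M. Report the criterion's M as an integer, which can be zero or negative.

M = 2

link 0 = ground. State L|J1|J2 = 1|0|0
+link1  2|0|0
PS(0,1) f=2→J2  2|0|1
+link2  3|0|1
+link3  4|0|1
C(1,3) f=2→J2  4|0|2
+link4  5|0|2
R(0,4) f=1→J1  5|1|2
+link5  6|1|2
R(5,4) f=1→J1  6|2|2
C(5,1) f=2→J2  6|2|3
P(1,2) f=1→J1  6|3|3
R(5,3) f=1→J1  6|4|3
R(2,4) f=1→J1  6|5|3
M = 3(6−1)−2·5−3 = 15−10−3 = 2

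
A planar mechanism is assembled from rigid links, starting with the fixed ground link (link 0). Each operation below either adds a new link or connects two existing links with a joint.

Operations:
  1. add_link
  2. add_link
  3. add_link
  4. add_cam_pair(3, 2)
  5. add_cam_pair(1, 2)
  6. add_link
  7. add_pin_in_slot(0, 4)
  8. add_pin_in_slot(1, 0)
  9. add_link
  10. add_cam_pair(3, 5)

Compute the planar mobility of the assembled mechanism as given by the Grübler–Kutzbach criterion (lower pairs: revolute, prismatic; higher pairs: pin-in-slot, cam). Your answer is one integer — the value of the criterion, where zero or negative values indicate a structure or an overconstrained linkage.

[1;0;0] (link 0 is ground)
L+ [2;0;0]
L+ [3;0;0]
L+ [4;0;0]
C(3,2)∈J2 [4;0;1]
C(1,2)∈J2 [4;0;2]
L+ [5;0;2]
PS(0,4)∈J2 [5;0;3]
PS(1,0)∈J2 [5;0;4]
L+ [6;0;4]
C(3,5)∈J2 [6;0;5]
mobility = 15 − 0 − 5 = 10

M = 10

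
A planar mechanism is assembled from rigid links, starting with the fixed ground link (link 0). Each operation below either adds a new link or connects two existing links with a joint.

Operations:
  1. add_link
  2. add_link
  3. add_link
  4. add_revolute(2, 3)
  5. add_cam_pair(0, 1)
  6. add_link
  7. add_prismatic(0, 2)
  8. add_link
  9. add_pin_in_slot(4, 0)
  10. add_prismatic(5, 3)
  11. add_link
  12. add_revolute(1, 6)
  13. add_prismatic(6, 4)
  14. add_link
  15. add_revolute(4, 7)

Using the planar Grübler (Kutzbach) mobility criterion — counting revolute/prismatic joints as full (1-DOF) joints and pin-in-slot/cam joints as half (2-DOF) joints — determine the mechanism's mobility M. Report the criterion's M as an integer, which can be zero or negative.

L=1 J1=0 J2=0
add link → L=2 J1=0 J2=0
add link → L=3 J1=0 J2=0
add link → L=4 J1=0 J2=0
R@2,3 dof=1 J1 → L=4 J1=1 J2=0
C@0,1 dof=2 J2 → L=4 J1=1 J2=1
add link → L=5 J1=1 J2=1
P@0,2 dof=1 J1 → L=5 J1=2 J2=1
add link → L=6 J1=2 J2=1
PS@4,0 dof=2 J2 → L=6 J1=2 J2=2
P@5,3 dof=1 J1 → L=6 J1=3 J2=2
add link → L=7 J1=3 J2=2
R@1,6 dof=1 J1 → L=7 J1=4 J2=2
P@6,4 dof=1 J1 → L=7 J1=5 J2=2
add link → L=8 J1=5 J2=2
R@4,7 dof=1 J1 → L=8 J1=6 J2=2
M=3(L−1)−2J1−J2=3·7−2·6−2=7

M = 7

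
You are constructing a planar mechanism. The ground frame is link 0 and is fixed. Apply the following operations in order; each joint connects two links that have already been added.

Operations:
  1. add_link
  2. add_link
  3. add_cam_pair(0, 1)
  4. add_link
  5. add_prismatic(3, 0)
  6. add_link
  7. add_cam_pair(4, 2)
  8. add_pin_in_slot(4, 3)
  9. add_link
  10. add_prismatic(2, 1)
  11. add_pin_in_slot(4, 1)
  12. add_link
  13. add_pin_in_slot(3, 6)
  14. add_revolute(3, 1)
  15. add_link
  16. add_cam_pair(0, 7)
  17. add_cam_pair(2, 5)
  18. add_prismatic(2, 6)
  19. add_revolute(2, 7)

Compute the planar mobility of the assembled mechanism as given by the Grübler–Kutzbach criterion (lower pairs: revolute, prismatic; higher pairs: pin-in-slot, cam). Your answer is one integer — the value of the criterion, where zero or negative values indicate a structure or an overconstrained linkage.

M = 4

L=1 J1=0 J2=0
add link → L=2 J1=0 J2=0
add link → L=3 J1=0 J2=0
C@0,1 dof=2 J2 → L=3 J1=0 J2=1
add link → L=4 J1=0 J2=1
P@3,0 dof=1 J1 → L=4 J1=1 J2=1
add link → L=5 J1=1 J2=1
C@4,2 dof=2 J2 → L=5 J1=1 J2=2
PS@4,3 dof=2 J2 → L=5 J1=1 J2=3
add link → L=6 J1=1 J2=3
P@2,1 dof=1 J1 → L=6 J1=2 J2=3
PS@4,1 dof=2 J2 → L=6 J1=2 J2=4
add link → L=7 J1=2 J2=4
PS@3,6 dof=2 J2 → L=7 J1=2 J2=5
R@3,1 dof=1 J1 → L=7 J1=3 J2=5
add link → L=8 J1=3 J2=5
C@0,7 dof=2 J2 → L=8 J1=3 J2=6
C@2,5 dof=2 J2 → L=8 J1=3 J2=7
P@2,6 dof=1 J1 → L=8 J1=4 J2=7
R@2,7 dof=1 J1 → L=8 J1=5 J2=7
M=3(L−1)−2J1−J2=3·7−2·5−7=4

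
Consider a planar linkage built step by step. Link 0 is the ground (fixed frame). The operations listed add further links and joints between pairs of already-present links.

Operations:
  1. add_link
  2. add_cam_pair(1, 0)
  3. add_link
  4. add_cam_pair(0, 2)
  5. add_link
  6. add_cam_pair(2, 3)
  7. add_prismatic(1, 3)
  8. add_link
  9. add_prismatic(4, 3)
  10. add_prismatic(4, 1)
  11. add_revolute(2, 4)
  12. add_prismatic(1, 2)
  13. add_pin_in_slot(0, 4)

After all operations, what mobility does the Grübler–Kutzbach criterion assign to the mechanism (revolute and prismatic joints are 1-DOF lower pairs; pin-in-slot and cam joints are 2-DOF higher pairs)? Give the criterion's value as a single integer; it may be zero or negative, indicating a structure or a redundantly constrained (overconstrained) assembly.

link 0 = ground. State L|J1|J2 = 1|0|0
+link1  2|0|0
C(1,0) f=2→J2  2|0|1
+link2  3|0|1
C(0,2) f=2→J2  3|0|2
+link3  4|0|2
C(2,3) f=2→J2  4|0|3
P(1,3) f=1→J1  4|1|3
+link4  5|1|3
P(4,3) f=1→J1  5|2|3
P(4,1) f=1→J1  5|3|3
R(2,4) f=1→J1  5|4|3
P(1,2) f=1→J1  5|5|3
PS(0,4) f=2→J2  5|5|4
M = 3(5−1)−2·5−4 = 12−10−4 = -2

M = -2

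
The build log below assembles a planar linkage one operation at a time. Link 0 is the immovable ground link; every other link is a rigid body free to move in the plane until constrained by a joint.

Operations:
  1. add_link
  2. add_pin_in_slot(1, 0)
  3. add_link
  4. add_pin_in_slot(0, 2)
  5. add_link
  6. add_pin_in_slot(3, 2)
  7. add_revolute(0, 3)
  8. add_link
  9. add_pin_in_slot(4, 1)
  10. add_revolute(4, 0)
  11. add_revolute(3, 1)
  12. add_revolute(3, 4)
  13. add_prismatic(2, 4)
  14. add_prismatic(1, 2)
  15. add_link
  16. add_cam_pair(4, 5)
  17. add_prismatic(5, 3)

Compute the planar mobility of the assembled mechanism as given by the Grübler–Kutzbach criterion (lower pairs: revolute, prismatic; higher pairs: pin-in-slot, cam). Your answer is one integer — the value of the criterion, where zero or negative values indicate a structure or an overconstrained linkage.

M = -4

L=1 J1=0 J2=0
add link → L=2 J1=0 J2=0
PS@1,0 dof=2 J2 → L=2 J1=0 J2=1
add link → L=3 J1=0 J2=1
PS@0,2 dof=2 J2 → L=3 J1=0 J2=2
add link → L=4 J1=0 J2=2
PS@3,2 dof=2 J2 → L=4 J1=0 J2=3
R@0,3 dof=1 J1 → L=4 J1=1 J2=3
add link → L=5 J1=1 J2=3
PS@4,1 dof=2 J2 → L=5 J1=1 J2=4
R@4,0 dof=1 J1 → L=5 J1=2 J2=4
R@3,1 dof=1 J1 → L=5 J1=3 J2=4
R@3,4 dof=1 J1 → L=5 J1=4 J2=4
P@2,4 dof=1 J1 → L=5 J1=5 J2=4
P@1,2 dof=1 J1 → L=5 J1=6 J2=4
add link → L=6 J1=6 J2=4
C@4,5 dof=2 J2 → L=6 J1=6 J2=5
P@5,3 dof=1 J1 → L=6 J1=7 J2=5
M=3(L−1)−2J1−J2=3·5−2·7−5=-4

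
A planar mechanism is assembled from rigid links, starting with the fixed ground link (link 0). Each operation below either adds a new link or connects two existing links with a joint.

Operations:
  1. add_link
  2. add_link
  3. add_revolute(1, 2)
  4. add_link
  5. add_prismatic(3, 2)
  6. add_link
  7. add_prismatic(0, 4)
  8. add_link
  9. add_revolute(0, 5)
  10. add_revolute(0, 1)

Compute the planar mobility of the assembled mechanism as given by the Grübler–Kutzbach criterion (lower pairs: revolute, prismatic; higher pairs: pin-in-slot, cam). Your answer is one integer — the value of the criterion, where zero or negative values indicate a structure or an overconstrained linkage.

M = 5

ground; <1,0,0>
#1 <2,0,0>
#2 <3,0,0>
R:1↔2 J1 <3,1,0>
#3 <4,1,0>
P:3↔2 J1 <4,2,0>
#4 <5,2,0>
P:0↔4 J1 <5,3,0>
#5 <6,3,0>
R:0↔5 J1 <6,4,0>
R:0↔1 J1 <6,5,0>
3×5 − 2×5 − 1×0 = 5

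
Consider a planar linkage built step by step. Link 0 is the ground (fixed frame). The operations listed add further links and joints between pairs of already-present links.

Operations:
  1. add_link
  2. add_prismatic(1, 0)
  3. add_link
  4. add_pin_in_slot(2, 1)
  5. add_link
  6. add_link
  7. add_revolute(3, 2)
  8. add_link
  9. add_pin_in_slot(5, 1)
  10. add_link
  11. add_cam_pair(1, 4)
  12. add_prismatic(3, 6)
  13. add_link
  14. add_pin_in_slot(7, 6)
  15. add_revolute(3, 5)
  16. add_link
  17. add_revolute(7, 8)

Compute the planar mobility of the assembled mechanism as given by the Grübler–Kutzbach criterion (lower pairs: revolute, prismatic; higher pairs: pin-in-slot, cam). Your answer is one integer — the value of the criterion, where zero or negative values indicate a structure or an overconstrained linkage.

M = 10

ground; <1,0,0>
#1 <2,0,0>
P:1↔0 J1 <2,1,0>
#2 <3,1,0>
PS:2↔1 J2 <3,1,1>
#3 <4,1,1>
#4 <5,1,1>
R:3↔2 J1 <5,2,1>
#5 <6,2,1>
PS:5↔1 J2 <6,2,2>
#6 <7,2,2>
C:1↔4 J2 <7,2,3>
P:3↔6 J1 <7,3,3>
#7 <8,3,3>
PS:7↔6 J2 <8,3,4>
R:3↔5 J1 <8,4,4>
#8 <9,4,4>
R:7↔8 J1 <9,5,4>
3×8 − 2×5 − 1×4 = 10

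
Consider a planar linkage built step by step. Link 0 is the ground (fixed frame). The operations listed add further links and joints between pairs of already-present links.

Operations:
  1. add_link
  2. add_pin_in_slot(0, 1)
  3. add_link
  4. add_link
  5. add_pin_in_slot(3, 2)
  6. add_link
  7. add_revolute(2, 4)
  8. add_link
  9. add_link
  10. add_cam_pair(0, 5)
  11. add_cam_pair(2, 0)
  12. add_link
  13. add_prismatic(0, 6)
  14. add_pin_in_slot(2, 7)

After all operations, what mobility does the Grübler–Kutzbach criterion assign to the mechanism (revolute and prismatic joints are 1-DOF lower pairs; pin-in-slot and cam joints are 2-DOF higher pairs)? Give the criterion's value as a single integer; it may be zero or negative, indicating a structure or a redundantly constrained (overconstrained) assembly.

M = 12

link 0 = ground. State L|J1|J2 = 1|0|0
+link1  2|0|0
PS(0,1) f=2→J2  2|0|1
+link2  3|0|1
+link3  4|0|1
PS(3,2) f=2→J2  4|0|2
+link4  5|0|2
R(2,4) f=1→J1  5|1|2
+link5  6|1|2
+link6  7|1|2
C(0,5) f=2→J2  7|1|3
C(2,0) f=2→J2  7|1|4
+link7  8|1|4
P(0,6) f=1→J1  8|2|4
PS(2,7) f=2→J2  8|2|5
M = 3(8−1)−2·2−5 = 21−4−5 = 12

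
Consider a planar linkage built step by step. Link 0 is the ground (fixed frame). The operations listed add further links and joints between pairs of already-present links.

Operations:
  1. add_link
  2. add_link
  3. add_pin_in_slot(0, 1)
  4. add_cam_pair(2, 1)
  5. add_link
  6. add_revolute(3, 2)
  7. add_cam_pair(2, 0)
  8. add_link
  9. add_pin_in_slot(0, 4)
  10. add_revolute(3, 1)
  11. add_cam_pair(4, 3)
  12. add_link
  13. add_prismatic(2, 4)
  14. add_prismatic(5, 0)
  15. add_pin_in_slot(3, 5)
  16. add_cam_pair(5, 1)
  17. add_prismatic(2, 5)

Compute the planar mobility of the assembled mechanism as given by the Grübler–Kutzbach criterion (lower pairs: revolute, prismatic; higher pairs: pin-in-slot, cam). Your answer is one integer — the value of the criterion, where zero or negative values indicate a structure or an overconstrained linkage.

link 0 = ground. State L|J1|J2 = 1|0|0
+link1  2|0|0
+link2  3|0|0
PS(0,1) f=2→J2  3|0|1
C(2,1) f=2→J2  3|0|2
+link3  4|0|2
R(3,2) f=1→J1  4|1|2
C(2,0) f=2→J2  4|1|3
+link4  5|1|3
PS(0,4) f=2→J2  5|1|4
R(3,1) f=1→J1  5|2|4
C(4,3) f=2→J2  5|2|5
+link5  6|2|5
P(2,4) f=1→J1  6|3|5
P(5,0) f=1→J1  6|4|5
PS(3,5) f=2→J2  6|4|6
C(5,1) f=2→J2  6|4|7
P(2,5) f=1→J1  6|5|7
M = 3(6−1)−2·5−7 = 15−10−7 = -2

M = -2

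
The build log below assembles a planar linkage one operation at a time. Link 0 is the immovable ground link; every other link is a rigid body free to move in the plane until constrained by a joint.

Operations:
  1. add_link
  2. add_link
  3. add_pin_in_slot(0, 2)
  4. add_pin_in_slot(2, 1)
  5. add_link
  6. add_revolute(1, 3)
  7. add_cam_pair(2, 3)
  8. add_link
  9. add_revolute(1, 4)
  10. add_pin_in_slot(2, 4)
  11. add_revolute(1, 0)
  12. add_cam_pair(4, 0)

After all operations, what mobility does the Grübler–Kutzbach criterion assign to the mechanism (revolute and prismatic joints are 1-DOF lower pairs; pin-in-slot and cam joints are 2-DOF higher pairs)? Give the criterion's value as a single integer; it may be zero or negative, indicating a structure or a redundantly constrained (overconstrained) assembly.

M = 1

[1;0;0] (link 0 is ground)
L+ [2;0;0]
L+ [3;0;0]
PS(0,2)∈J2 [3;0;1]
PS(2,1)∈J2 [3;0;2]
L+ [4;0;2]
R(1,3)∈J1 [4;1;2]
C(2,3)∈J2 [4;1;3]
L+ [5;1;3]
R(1,4)∈J1 [5;2;3]
PS(2,4)∈J2 [5;2;4]
R(1,0)∈J1 [5;3;4]
C(4,0)∈J2 [5;3;5]
mobility = 12 − 6 − 5 = 1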